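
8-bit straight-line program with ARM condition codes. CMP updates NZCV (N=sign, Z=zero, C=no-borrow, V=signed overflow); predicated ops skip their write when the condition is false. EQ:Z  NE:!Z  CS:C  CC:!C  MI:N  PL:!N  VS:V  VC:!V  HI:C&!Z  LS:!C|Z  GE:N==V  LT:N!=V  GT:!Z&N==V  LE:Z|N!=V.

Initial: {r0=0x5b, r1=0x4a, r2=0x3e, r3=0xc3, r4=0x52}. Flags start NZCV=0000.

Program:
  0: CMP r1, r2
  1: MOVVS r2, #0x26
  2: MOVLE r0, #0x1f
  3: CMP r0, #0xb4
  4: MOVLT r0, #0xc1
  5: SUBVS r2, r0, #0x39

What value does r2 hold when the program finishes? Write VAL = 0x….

[0] flags=0010 → (cmp)
[1] flags=0010 VS?F → skip
[2] flags=0010 LE?F → skip
[3] flags=1001 → (cmp)
[4] flags=1001 LT?F → skip
[5] flags=1001 VS?T → r2=0x22

VAL = 0x22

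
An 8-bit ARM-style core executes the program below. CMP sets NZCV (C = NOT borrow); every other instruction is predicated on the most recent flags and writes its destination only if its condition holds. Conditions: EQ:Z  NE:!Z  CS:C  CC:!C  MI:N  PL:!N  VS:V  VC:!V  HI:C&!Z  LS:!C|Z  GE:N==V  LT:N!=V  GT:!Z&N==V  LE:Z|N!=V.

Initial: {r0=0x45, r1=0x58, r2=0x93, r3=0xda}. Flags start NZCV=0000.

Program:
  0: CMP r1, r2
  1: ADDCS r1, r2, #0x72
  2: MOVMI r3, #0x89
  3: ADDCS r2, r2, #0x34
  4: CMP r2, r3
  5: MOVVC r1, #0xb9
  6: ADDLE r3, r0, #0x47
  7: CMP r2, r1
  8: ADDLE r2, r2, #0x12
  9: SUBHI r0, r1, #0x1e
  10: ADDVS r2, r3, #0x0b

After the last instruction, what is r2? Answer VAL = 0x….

0: ✓ CMP  NZCV=1001
1: · ADDCS
2: ✓ MOVMI  r3←0x89
3: · ADDCS
4: ✓ CMP  NZCV=0010
5: ✓ MOVVC  r1←0xb9
6: · ADDLE
7: ✓ CMP  NZCV=1000
8: ✓ ADDLE  r2←0xa5
9: · SUBHI
10: · ADDVS

VAL = 0xa5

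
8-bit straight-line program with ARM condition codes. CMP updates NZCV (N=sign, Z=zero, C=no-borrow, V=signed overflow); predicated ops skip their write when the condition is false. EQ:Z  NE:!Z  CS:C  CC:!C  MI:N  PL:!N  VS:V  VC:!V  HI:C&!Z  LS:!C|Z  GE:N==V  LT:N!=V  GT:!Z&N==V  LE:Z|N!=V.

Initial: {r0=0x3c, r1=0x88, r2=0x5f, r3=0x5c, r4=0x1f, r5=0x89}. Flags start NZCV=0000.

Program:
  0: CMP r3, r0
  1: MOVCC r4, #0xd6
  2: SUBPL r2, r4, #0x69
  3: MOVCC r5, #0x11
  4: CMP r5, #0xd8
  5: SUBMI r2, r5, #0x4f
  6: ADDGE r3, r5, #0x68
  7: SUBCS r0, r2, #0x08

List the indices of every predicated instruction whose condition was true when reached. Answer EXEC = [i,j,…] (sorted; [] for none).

EXEC = [2,5]

[0] flags=0010 → (cmp)
[1] flags=0010 CC?F → skip
[2] flags=0010 PL?T → r2=0xb6
[3] flags=0010 CC?F → skip
[4] flags=1000 → (cmp)
[5] flags=1000 MI?T → r2=0x3a
[6] flags=1000 GE?F → skip
[7] flags=1000 CS?F → skip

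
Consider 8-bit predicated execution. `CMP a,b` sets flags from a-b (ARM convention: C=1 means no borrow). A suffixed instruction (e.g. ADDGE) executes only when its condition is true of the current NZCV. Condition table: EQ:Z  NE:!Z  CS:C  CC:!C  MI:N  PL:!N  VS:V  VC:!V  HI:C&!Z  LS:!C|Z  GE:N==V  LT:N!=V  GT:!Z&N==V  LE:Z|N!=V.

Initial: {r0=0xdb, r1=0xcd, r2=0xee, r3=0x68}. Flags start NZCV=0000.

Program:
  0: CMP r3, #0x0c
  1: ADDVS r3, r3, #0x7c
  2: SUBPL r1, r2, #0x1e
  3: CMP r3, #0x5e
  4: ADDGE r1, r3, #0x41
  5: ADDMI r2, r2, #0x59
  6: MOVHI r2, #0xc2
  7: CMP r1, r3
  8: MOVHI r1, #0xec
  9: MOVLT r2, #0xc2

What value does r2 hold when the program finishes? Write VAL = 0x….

0: ✓ CMP  NZCV=0010
1: · ADDVS
2: ✓ SUBPL  r1←0xd0
3: ✓ CMP  NZCV=0010
4: ✓ ADDGE  r1←0xa9
5: · ADDMI
6: ✓ MOVHI  r2←0xc2
7: ✓ CMP  NZCV=0011
8: ✓ MOVHI  r1←0xec
9: ✓ MOVLT  r2←0xc2

VAL = 0xc2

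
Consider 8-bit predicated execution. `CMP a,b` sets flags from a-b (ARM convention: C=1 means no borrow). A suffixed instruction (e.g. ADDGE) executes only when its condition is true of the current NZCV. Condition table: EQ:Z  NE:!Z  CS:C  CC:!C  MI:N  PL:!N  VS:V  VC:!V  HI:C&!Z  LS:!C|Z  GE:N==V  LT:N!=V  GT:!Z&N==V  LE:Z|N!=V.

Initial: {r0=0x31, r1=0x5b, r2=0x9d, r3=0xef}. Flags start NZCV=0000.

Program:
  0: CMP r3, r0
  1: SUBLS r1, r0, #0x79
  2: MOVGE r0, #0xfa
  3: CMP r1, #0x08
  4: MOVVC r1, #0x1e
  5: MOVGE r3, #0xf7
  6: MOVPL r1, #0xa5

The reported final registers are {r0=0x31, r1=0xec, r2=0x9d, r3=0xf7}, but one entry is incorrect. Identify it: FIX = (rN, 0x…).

FIX = (r1, 0xa5)

[0] flags=1010 → (cmp)
[1] flags=1010 LS?F → skip
[2] flags=1010 GE?F → skip
[3] flags=0010 → (cmp)
[4] flags=0010 VC?T → r1=0x1e
[5] flags=0010 GE?T → r3=0xf7
[6] flags=0010 PL?T → r1=0xa5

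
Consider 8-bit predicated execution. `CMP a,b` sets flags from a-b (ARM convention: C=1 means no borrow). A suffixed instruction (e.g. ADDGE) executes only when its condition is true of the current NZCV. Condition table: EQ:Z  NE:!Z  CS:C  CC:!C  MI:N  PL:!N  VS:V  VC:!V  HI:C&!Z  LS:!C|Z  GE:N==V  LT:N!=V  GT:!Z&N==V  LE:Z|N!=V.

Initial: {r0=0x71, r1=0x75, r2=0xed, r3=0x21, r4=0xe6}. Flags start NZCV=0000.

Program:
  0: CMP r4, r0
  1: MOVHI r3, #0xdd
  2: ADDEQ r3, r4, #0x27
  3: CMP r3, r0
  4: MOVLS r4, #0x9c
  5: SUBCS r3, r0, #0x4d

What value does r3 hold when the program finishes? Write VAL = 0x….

0: ✓ CMP  NZCV=0011
1: ✓ MOVHI  r3←0xdd
2: · ADDEQ
3: ✓ CMP  NZCV=0011
4: · MOVLS
5: ✓ SUBCS  r3←0x24

VAL = 0x24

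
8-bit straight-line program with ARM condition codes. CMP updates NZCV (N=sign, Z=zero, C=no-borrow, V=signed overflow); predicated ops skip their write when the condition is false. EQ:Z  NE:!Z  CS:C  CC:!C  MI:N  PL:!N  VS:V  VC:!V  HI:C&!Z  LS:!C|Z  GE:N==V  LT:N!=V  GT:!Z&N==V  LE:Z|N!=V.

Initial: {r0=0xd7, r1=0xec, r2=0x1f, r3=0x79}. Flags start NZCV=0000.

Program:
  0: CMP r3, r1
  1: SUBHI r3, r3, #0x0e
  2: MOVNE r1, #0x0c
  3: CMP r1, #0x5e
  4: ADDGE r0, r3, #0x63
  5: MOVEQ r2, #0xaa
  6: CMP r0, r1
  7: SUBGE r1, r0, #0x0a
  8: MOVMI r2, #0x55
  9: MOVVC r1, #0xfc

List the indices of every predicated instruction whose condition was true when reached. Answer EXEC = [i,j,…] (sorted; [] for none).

0: ✓ CMP  NZCV=1001
1: · SUBHI
2: ✓ MOVNE  r1←0x0c
3: ✓ CMP  NZCV=1000
4: · ADDGE
5: · MOVEQ
6: ✓ CMP  NZCV=1010
7: · SUBGE
8: ✓ MOVMI  r2←0x55
9: ✓ MOVVC  r1←0xfc

EXEC = [2,8,9]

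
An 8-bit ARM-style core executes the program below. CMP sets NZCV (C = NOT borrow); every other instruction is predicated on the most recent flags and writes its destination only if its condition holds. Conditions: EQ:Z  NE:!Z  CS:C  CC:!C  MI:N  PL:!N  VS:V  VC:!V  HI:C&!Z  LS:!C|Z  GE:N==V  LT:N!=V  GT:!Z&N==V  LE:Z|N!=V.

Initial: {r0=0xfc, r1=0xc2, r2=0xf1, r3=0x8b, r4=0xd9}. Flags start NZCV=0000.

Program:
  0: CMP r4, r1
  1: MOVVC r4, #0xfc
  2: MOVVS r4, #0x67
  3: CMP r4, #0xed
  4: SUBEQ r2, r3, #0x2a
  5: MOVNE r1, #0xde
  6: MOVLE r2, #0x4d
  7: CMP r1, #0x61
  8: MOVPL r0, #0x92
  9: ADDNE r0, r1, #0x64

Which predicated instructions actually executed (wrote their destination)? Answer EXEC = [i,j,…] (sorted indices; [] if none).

0: ✓ CMP  NZCV=0010
1: ✓ MOVVC  r4←0xfc
2: · MOVVS
3: ✓ CMP  NZCV=0010
4: · SUBEQ
5: ✓ MOVNE  r1←0xde
6: · MOVLE
7: ✓ CMP  NZCV=0011
8: ✓ MOVPL  r0←0x92
9: ✓ ADDNE  r0←0x42

EXEC = [1,5,8,9]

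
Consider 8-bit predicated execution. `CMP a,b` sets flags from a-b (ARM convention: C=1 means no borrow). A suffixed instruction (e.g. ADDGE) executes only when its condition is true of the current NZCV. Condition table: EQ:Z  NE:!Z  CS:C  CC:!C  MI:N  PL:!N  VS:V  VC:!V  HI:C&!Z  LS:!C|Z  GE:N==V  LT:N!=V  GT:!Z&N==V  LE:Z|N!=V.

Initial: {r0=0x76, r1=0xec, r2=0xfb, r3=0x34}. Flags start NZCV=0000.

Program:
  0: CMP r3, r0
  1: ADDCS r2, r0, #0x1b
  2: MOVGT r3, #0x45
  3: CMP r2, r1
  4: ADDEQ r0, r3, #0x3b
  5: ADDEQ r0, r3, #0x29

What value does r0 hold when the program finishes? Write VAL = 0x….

0: ✓ CMP  NZCV=1000
1: · ADDCS
2: · MOVGT
3: ✓ CMP  NZCV=0010
4: · ADDEQ
5: · ADDEQ

VAL = 0x76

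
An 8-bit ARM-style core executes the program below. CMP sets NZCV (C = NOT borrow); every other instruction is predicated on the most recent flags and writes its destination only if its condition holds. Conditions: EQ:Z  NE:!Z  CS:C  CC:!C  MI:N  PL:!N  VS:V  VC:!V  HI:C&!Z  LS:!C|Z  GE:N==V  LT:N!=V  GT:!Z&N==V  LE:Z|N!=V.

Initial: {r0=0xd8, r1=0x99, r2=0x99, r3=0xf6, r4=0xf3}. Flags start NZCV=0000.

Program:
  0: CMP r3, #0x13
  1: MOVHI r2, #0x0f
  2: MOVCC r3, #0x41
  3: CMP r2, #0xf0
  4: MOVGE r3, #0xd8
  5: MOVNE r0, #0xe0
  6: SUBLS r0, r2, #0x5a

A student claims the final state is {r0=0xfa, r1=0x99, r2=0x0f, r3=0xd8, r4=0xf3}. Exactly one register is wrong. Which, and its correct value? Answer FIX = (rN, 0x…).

0: ✓ CMP  NZCV=1010
1: ✓ MOVHI  r2←0x0f
2: · MOVCC
3: ✓ CMP  NZCV=0000
4: ✓ MOVGE  r3←0xd8
5: ✓ MOVNE  r0←0xe0
6: ✓ SUBLS  r0←0xb5

FIX = (r0, 0xb5)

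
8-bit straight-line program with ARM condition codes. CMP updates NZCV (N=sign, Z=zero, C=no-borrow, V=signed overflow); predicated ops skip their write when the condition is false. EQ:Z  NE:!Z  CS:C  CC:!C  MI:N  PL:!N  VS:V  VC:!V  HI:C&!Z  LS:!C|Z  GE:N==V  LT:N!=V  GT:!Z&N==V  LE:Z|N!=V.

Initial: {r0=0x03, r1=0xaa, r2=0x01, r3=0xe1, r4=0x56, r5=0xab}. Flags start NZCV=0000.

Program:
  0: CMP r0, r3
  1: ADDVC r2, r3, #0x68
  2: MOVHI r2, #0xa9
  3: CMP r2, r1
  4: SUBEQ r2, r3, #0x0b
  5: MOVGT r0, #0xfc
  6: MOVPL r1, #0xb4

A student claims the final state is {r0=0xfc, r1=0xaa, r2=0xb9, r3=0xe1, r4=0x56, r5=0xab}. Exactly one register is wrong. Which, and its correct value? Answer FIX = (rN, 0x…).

0: ✓ CMP  NZCV=0000
1: ✓ ADDVC  r2←0x49
2: · MOVHI
3: ✓ CMP  NZCV=1001
4: · SUBEQ
5: ✓ MOVGT  r0←0xfc
6: · MOVPL

FIX = (r2, 0x49)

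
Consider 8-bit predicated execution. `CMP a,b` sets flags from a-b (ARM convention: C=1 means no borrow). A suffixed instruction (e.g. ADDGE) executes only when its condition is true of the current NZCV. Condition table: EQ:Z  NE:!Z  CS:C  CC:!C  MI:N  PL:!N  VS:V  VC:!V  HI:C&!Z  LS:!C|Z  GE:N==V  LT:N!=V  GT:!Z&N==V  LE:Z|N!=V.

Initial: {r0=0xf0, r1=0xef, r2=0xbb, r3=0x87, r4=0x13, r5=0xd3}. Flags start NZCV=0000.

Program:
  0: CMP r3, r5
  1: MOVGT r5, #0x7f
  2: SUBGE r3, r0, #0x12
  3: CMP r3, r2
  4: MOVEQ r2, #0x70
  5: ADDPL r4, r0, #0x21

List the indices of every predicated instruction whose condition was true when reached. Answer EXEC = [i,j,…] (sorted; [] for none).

EXEC = []

0: ✓ CMP  NZCV=1000
1: · MOVGT
2: · SUBGE
3: ✓ CMP  NZCV=1000
4: · MOVEQ
5: · ADDPL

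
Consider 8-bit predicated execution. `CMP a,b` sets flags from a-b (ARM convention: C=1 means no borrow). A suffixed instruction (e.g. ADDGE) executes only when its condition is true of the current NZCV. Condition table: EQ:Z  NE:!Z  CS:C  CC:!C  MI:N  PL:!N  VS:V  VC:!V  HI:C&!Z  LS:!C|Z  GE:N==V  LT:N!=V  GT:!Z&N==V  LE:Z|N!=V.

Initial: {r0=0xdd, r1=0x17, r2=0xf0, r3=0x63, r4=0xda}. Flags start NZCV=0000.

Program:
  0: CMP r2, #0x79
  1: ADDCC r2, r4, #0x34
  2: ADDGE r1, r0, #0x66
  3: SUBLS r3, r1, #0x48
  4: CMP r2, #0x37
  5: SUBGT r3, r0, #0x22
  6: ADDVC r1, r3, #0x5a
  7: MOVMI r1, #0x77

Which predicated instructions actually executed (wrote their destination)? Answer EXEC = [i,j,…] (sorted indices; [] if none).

EXEC = [6,7]

[0] flags=0011 → (cmp)
[1] flags=0011 CC?F → skip
[2] flags=0011 GE?F → skip
[3] flags=0011 LS?F → skip
[4] flags=1010 → (cmp)
[5] flags=1010 GT?F → skip
[6] flags=1010 VC?T → r1=0xbd
[7] flags=1010 MI?T → r1=0x77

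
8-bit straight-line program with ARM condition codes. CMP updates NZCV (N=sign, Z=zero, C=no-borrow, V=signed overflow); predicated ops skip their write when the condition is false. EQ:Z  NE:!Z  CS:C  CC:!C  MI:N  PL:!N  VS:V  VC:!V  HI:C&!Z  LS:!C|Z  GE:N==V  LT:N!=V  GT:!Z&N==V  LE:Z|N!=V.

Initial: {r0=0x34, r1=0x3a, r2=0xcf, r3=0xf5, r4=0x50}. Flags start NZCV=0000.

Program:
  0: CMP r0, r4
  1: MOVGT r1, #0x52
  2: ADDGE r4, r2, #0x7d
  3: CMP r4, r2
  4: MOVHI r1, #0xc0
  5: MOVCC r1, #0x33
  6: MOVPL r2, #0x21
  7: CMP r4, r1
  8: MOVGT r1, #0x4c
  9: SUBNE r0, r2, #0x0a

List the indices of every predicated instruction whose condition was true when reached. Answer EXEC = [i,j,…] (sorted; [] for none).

EXEC = [5,8,9]

0: ✓ CMP  NZCV=1000
1: · MOVGT
2: · ADDGE
3: ✓ CMP  NZCV=1001
4: · MOVHI
5: ✓ MOVCC  r1←0x33
6: · MOVPL
7: ✓ CMP  NZCV=0010
8: ✓ MOVGT  r1←0x4c
9: ✓ SUBNE  r0←0xc5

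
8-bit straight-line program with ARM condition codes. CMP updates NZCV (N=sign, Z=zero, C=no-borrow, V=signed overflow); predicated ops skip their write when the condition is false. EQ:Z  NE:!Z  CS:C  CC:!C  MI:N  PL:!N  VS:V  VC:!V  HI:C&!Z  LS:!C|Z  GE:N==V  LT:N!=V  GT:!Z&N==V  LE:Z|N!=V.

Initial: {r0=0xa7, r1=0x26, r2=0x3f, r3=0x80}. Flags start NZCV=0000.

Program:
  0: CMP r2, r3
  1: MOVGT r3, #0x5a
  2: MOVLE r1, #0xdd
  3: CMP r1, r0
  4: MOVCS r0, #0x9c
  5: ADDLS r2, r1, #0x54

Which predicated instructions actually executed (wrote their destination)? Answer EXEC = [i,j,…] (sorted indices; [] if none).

EXEC = [1,5]

0: ✓ CMP  NZCV=1001
1: ✓ MOVGT  r3←0x5a
2: · MOVLE
3: ✓ CMP  NZCV=0000
4: · MOVCS
5: ✓ ADDLS  r2←0x7a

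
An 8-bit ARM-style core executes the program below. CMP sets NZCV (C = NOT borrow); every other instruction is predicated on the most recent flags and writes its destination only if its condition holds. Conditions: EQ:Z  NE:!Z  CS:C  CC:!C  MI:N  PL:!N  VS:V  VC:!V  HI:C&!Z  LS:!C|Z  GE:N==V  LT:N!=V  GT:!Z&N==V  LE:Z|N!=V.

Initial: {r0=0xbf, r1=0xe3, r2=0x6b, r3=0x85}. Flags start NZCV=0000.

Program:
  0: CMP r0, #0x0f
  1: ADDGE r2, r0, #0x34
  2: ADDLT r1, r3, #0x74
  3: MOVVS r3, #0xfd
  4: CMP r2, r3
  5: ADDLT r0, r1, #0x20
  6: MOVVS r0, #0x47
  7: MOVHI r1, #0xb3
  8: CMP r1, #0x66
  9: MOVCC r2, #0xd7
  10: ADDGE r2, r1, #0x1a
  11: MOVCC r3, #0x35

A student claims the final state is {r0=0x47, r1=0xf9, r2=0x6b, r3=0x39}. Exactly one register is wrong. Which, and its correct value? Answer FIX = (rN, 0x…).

[0] flags=1010 → (cmp)
[1] flags=1010 GE?F → skip
[2] flags=1010 LT?T → r1=0xf9
[3] flags=1010 VS?F → skip
[4] flags=1001 → (cmp)
[5] flags=1001 LT?F → skip
[6] flags=1001 VS?T → r0=0x47
[7] flags=1001 HI?F → skip
[8] flags=1010 → (cmp)
[9] flags=1010 CC?F → skip
[10] flags=1010 GE?F → skip
[11] flags=1010 CC?F → skip

FIX = (r3, 0x85)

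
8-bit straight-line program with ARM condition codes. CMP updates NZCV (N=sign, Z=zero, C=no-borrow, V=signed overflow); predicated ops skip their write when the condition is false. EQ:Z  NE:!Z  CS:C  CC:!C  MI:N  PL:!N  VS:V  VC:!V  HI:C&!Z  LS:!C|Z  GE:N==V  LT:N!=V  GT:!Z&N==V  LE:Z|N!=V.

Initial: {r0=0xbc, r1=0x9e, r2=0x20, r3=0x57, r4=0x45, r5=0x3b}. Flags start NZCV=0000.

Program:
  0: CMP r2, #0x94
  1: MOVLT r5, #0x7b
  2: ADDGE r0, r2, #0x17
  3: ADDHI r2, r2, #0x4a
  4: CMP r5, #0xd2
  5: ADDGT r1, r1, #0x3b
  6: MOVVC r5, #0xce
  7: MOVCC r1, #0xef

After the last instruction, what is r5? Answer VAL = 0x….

VAL = 0xce

[0] flags=1001 → (cmp)
[1] flags=1001 LT?F → skip
[2] flags=1001 GE?T → r0=0x37
[3] flags=1001 HI?F → skip
[4] flags=0000 → (cmp)
[5] flags=0000 GT?T → r1=0xd9
[6] flags=0000 VC?T → r5=0xce
[7] flags=0000 CC?T → r1=0xef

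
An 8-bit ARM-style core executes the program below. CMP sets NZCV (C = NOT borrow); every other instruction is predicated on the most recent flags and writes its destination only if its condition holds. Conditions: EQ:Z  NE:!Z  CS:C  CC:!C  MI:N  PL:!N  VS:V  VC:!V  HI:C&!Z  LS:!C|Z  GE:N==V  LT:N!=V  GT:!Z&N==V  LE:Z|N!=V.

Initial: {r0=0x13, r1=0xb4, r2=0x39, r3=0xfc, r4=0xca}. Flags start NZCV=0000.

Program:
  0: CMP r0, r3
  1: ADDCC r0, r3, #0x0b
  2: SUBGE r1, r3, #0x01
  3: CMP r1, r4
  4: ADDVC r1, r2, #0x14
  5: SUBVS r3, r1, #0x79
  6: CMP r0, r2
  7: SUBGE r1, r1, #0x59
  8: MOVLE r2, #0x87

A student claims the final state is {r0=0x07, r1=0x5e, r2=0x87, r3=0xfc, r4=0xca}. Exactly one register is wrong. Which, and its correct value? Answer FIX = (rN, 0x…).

FIX = (r1, 0x4d)

[0] flags=0000 → (cmp)
[1] flags=0000 CC?T → r0=0x07
[2] flags=0000 GE?T → r1=0xfb
[3] flags=0010 → (cmp)
[4] flags=0010 VC?T → r1=0x4d
[5] flags=0010 VS?F → skip
[6] flags=1000 → (cmp)
[7] flags=1000 GE?F → skip
[8] flags=1000 LE?T → r2=0x87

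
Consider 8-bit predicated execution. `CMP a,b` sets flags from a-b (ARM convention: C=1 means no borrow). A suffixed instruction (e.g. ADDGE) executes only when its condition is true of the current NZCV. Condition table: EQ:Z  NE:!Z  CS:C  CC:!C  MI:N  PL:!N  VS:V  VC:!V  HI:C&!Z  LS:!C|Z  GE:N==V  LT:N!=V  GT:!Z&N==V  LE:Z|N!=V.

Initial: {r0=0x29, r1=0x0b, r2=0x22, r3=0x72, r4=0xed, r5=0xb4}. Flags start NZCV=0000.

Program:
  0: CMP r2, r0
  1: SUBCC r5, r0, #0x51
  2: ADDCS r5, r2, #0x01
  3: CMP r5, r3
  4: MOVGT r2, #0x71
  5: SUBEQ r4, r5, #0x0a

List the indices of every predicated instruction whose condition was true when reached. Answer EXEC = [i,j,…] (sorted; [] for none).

[0] flags=1000 → (cmp)
[1] flags=1000 CC?T → r5=0xd8
[2] flags=1000 CS?F → skip
[3] flags=0011 → (cmp)
[4] flags=0011 GT?F → skip
[5] flags=0011 EQ?F → skip

EXEC = [1]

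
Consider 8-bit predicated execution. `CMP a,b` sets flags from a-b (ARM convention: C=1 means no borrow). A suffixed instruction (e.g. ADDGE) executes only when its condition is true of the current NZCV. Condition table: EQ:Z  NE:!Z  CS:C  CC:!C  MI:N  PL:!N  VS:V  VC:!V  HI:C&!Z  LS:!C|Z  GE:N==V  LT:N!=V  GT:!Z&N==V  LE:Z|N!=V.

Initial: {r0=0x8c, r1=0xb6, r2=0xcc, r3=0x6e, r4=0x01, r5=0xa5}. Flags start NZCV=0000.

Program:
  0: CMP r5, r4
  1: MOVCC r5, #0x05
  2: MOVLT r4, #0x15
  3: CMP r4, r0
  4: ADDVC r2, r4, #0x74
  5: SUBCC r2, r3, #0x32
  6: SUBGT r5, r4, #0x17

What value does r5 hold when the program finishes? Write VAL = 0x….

0: ✓ CMP  NZCV=1010
1: · MOVCC
2: ✓ MOVLT  r4←0x15
3: ✓ CMP  NZCV=1001
4: · ADDVC
5: ✓ SUBCC  r2←0x3c
6: ✓ SUBGT  r5←0xfe

VAL = 0xfe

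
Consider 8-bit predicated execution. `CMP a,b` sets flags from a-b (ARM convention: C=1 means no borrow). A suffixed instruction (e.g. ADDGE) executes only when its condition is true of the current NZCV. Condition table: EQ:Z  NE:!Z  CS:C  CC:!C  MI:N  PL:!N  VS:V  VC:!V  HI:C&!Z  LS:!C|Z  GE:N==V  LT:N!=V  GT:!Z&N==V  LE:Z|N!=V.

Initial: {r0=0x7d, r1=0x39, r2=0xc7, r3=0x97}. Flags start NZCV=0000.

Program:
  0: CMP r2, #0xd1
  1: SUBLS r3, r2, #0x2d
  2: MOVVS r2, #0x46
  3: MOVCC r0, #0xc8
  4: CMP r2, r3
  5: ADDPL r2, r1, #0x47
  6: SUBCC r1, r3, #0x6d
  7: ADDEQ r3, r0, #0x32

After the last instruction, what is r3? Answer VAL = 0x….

0: ✓ CMP  NZCV=1000
1: ✓ SUBLS  r3←0x9a
2: · MOVVS
3: ✓ MOVCC  r0←0xc8
4: ✓ CMP  NZCV=0010
5: ✓ ADDPL  r2←0x80
6: · SUBCC
7: · ADDEQ

VAL = 0x9a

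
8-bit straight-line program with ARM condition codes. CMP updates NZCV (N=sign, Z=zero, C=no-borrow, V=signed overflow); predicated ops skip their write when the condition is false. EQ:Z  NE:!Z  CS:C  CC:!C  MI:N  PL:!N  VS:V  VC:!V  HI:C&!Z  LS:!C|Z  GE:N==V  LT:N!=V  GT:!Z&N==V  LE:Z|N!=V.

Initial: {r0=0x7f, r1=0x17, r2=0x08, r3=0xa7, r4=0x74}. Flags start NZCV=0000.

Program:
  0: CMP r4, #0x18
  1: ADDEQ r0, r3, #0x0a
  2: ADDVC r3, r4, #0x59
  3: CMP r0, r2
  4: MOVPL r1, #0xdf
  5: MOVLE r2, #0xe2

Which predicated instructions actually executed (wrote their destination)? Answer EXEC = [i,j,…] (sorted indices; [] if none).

0: ✓ CMP  NZCV=0010
1: · ADDEQ
2: ✓ ADDVC  r3←0xcd
3: ✓ CMP  NZCV=0010
4: ✓ MOVPL  r1←0xdf
5: · MOVLE

EXEC = [2,4]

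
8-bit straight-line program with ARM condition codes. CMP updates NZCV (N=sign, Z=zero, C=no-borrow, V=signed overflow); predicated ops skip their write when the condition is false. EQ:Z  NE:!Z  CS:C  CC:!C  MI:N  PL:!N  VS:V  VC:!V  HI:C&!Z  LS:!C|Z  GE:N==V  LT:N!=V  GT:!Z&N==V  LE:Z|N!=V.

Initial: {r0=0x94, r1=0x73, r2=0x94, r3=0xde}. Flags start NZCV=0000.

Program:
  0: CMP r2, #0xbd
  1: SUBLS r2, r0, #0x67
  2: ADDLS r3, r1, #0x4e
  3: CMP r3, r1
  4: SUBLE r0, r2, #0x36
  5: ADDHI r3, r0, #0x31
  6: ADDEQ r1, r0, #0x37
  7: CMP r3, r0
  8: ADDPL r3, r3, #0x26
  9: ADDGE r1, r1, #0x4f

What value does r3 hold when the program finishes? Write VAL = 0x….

VAL = 0x4e

0: ✓ CMP  NZCV=1000
1: ✓ SUBLS  r2←0x2d
2: ✓ ADDLS  r3←0xc1
3: ✓ CMP  NZCV=0011
4: ✓ SUBLE  r0←0xf7
5: ✓ ADDHI  r3←0x28
6: · ADDEQ
7: ✓ CMP  NZCV=0000
8: ✓ ADDPL  r3←0x4e
9: ✓ ADDGE  r1←0xc2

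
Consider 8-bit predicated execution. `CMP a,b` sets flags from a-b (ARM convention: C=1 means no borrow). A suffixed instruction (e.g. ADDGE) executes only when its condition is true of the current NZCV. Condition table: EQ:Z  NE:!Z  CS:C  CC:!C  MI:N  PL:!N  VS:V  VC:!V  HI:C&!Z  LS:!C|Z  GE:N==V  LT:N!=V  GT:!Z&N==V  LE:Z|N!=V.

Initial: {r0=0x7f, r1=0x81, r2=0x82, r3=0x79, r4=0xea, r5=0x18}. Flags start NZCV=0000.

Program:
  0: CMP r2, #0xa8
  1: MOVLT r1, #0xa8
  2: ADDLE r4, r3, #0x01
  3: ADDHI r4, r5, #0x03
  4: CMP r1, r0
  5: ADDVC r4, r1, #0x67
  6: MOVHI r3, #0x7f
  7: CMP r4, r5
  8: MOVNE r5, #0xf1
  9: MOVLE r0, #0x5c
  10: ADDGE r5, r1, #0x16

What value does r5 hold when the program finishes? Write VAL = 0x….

[0] flags=1000 → (cmp)
[1] flags=1000 LT?T → r1=0xa8
[2] flags=1000 LE?T → r4=0x7a
[3] flags=1000 HI?F → skip
[4] flags=0011 → (cmp)
[5] flags=0011 VC?F → skip
[6] flags=0011 HI?T → r3=0x7f
[7] flags=0010 → (cmp)
[8] flags=0010 NE?T → r5=0xf1
[9] flags=0010 LE?F → skip
[10] flags=0010 GE?T → r5=0xbe

VAL = 0xbe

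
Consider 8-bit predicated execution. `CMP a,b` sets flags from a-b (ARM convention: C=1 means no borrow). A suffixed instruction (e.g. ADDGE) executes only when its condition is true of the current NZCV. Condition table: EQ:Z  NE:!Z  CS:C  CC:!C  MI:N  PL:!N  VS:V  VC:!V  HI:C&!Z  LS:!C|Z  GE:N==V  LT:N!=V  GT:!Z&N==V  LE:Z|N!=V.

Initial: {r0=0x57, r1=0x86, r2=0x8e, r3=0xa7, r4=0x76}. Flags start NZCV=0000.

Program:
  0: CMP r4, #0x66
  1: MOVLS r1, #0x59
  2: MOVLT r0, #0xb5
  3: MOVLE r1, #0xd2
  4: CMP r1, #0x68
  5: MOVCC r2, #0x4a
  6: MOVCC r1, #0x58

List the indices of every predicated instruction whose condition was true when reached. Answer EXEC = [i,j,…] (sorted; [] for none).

EXEC = []

0: ✓ CMP  NZCV=0010
1: · MOVLS
2: · MOVLT
3: · MOVLE
4: ✓ CMP  NZCV=0011
5: · MOVCC
6: · MOVCC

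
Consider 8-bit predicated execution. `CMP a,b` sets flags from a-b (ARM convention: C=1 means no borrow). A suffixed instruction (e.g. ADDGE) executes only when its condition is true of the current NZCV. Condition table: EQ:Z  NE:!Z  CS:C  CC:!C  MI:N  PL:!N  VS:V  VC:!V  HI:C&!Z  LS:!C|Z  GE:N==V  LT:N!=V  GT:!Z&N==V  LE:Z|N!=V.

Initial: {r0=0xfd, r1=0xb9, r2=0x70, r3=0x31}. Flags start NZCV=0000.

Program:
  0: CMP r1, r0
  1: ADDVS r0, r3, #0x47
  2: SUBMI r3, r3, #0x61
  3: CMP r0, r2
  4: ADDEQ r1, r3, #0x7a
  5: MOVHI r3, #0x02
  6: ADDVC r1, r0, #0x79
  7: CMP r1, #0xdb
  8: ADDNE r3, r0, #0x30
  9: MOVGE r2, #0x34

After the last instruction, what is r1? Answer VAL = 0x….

VAL = 0x76

[0] flags=1000 → (cmp)
[1] flags=1000 VS?F → skip
[2] flags=1000 MI?T → r3=0xd0
[3] flags=1010 → (cmp)
[4] flags=1010 EQ?F → skip
[5] flags=1010 HI?T → r3=0x02
[6] flags=1010 VC?T → r1=0x76
[7] flags=1001 → (cmp)
[8] flags=1001 NE?T → r3=0x2d
[9] flags=1001 GE?T → r2=0x34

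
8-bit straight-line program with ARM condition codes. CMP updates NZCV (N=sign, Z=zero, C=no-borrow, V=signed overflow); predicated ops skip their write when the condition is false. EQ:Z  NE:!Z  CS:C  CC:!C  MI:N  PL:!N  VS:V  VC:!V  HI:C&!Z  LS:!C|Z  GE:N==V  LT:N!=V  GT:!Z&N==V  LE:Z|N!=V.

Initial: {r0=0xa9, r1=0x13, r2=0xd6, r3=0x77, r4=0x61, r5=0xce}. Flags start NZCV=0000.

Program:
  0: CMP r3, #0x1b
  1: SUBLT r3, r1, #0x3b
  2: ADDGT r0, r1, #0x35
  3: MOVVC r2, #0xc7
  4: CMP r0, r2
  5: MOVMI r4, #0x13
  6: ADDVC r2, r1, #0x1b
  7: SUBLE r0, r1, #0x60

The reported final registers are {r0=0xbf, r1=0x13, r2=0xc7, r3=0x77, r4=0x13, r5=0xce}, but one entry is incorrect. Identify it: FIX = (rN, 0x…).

FIX = (r0, 0x48)

[0] flags=0010 → (cmp)
[1] flags=0010 LT?F → skip
[2] flags=0010 GT?T → r0=0x48
[3] flags=0010 VC?T → r2=0xc7
[4] flags=1001 → (cmp)
[5] flags=1001 MI?T → r4=0x13
[6] flags=1001 VC?F → skip
[7] flags=1001 LE?F → skip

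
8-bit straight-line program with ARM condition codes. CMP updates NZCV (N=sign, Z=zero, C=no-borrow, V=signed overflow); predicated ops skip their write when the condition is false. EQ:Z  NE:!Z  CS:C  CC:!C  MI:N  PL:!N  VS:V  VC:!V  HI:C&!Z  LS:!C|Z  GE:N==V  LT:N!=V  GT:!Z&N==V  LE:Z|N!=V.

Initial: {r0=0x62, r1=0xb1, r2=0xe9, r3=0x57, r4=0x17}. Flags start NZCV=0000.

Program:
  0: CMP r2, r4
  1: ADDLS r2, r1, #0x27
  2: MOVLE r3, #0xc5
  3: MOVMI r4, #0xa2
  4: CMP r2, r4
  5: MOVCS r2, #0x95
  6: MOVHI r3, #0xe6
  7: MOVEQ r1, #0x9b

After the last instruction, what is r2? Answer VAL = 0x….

0: ✓ CMP  NZCV=1010
1: · ADDLS
2: ✓ MOVLE  r3←0xc5
3: ✓ MOVMI  r4←0xa2
4: ✓ CMP  NZCV=0010
5: ✓ MOVCS  r2←0x95
6: ✓ MOVHI  r3←0xe6
7: · MOVEQ

VAL = 0x95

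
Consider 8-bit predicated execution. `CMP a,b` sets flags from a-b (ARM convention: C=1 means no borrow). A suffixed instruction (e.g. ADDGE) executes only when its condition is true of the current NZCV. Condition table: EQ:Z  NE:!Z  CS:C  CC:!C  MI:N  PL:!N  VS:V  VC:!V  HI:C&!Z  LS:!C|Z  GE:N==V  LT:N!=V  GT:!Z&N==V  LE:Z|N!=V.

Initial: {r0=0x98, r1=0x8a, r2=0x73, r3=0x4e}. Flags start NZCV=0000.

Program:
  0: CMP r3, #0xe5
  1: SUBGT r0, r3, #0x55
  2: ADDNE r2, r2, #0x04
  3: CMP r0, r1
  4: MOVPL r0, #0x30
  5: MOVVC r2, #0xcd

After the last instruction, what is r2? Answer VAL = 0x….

VAL = 0xcd

[0] flags=0000 → (cmp)
[1] flags=0000 GT?T → r0=0xf9
[2] flags=0000 NE?T → r2=0x77
[3] flags=0010 → (cmp)
[4] flags=0010 PL?T → r0=0x30
[5] flags=0010 VC?T → r2=0xcd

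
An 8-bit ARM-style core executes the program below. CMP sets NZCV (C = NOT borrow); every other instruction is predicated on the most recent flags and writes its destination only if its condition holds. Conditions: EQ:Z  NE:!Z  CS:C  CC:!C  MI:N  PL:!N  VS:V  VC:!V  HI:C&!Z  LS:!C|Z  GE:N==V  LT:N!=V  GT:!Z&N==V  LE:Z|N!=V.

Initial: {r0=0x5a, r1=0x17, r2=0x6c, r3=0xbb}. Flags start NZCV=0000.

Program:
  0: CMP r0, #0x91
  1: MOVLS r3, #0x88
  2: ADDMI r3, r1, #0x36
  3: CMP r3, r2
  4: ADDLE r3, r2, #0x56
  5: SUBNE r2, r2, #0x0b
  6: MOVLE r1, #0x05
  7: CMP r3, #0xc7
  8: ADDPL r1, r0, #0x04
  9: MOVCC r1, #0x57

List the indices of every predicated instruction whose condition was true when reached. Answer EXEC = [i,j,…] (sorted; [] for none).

0: ✓ CMP  NZCV=1001
1: ✓ MOVLS  r3←0x88
2: ✓ ADDMI  r3←0x4d
3: ✓ CMP  NZCV=1000
4: ✓ ADDLE  r3←0xc2
5: ✓ SUBNE  r2←0x61
6: ✓ MOVLE  r1←0x05
7: ✓ CMP  NZCV=1000
8: · ADDPL
9: ✓ MOVCC  r1←0x57

EXEC = [1,2,4,5,6,9]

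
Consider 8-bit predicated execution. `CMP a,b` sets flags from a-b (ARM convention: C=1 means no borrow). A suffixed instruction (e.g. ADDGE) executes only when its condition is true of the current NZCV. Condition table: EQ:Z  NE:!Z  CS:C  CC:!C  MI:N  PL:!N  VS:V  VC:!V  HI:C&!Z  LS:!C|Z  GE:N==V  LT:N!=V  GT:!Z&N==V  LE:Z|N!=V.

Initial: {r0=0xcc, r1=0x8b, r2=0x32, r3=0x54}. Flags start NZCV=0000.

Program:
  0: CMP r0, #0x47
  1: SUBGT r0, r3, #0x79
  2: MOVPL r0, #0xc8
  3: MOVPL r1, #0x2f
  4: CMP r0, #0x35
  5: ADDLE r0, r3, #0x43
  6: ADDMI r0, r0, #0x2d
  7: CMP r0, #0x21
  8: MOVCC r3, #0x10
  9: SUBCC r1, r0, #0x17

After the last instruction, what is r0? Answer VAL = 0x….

VAL = 0xc4

0: ✓ CMP  NZCV=1010
1: · SUBGT
2: · MOVPL
3: · MOVPL
4: ✓ CMP  NZCV=1010
5: ✓ ADDLE  r0←0x97
6: ✓ ADDMI  r0←0xc4
7: ✓ CMP  NZCV=1010
8: · MOVCC
9: · SUBCC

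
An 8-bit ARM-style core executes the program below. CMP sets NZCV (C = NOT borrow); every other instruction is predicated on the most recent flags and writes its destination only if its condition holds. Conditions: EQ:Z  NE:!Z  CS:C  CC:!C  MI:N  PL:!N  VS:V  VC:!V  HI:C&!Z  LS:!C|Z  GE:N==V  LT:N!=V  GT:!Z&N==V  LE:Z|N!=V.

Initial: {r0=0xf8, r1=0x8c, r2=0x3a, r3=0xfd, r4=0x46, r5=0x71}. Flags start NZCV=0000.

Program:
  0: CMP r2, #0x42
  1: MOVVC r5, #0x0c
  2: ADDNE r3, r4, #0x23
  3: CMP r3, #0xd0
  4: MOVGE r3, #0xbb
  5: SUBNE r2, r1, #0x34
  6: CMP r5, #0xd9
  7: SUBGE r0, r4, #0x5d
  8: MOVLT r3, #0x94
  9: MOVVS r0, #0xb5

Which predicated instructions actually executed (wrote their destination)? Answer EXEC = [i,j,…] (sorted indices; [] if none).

[0] flags=1000 → (cmp)
[1] flags=1000 VC?T → r5=0x0c
[2] flags=1000 NE?T → r3=0x69
[3] flags=1001 → (cmp)
[4] flags=1001 GE?T → r3=0xbb
[5] flags=1001 NE?T → r2=0x58
[6] flags=0000 → (cmp)
[7] flags=0000 GE?T → r0=0xe9
[8] flags=0000 LT?F → skip
[9] flags=0000 VS?F → skip

EXEC = [1,2,4,5,7]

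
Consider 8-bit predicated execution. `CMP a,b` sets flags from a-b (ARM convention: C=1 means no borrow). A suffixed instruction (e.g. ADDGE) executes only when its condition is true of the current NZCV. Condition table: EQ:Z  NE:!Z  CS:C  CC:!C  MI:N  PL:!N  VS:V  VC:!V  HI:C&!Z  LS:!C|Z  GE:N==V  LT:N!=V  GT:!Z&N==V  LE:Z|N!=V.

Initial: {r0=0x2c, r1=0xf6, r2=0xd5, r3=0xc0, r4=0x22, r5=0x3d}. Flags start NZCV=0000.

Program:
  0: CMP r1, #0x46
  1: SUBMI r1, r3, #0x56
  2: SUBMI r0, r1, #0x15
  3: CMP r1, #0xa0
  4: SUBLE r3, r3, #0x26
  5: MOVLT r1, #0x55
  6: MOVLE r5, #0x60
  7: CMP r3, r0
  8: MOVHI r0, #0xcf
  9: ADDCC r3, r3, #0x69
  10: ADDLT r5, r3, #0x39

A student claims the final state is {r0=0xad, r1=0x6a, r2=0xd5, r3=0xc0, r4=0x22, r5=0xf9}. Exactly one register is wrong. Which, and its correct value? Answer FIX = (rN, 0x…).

FIX = (r0, 0xcf)

0: ✓ CMP  NZCV=1010
1: ✓ SUBMI  r1←0x6a
2: ✓ SUBMI  r0←0x55
3: ✓ CMP  NZCV=1001
4: · SUBLE
5: · MOVLT
6: · MOVLE
7: ✓ CMP  NZCV=0011
8: ✓ MOVHI  r0←0xcf
9: · ADDCC
10: ✓ ADDLT  r5←0xf9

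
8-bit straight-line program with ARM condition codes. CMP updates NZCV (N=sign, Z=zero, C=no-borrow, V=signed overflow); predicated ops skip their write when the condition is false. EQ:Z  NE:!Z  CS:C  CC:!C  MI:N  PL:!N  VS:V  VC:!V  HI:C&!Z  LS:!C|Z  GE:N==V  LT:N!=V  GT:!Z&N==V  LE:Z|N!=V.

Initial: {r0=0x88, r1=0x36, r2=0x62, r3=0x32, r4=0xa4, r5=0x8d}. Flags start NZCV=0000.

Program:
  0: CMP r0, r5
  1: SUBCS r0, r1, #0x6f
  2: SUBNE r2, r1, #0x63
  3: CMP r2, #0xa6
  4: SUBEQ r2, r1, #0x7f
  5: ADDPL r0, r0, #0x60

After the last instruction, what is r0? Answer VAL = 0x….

0: ✓ CMP  NZCV=1000
1: · SUBCS
2: ✓ SUBNE  r2←0xd3
3: ✓ CMP  NZCV=0010
4: · SUBEQ
5: ✓ ADDPL  r0←0xe8

VAL = 0xe8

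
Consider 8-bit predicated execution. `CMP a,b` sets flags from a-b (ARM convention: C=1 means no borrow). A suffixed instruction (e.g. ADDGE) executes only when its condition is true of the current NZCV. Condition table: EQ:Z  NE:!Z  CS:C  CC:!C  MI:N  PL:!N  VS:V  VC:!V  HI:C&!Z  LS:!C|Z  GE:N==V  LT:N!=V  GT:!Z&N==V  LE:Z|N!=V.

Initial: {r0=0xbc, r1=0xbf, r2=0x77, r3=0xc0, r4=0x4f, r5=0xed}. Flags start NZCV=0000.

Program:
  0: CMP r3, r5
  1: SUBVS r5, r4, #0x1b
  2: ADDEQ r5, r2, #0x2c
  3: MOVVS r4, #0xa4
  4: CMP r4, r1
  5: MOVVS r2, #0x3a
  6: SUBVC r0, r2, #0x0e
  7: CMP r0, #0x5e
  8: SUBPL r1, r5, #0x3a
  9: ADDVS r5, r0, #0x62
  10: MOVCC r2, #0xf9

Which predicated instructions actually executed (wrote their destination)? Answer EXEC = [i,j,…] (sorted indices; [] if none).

0: ✓ CMP  NZCV=1000
1: · SUBVS
2: · ADDEQ
3: · MOVVS
4: ✓ CMP  NZCV=1001
5: ✓ MOVVS  r2←0x3a
6: · SUBVC
7: ✓ CMP  NZCV=0011
8: ✓ SUBPL  r1←0xb3
9: ✓ ADDVS  r5←0x1e
10: · MOVCC

EXEC = [5,8,9]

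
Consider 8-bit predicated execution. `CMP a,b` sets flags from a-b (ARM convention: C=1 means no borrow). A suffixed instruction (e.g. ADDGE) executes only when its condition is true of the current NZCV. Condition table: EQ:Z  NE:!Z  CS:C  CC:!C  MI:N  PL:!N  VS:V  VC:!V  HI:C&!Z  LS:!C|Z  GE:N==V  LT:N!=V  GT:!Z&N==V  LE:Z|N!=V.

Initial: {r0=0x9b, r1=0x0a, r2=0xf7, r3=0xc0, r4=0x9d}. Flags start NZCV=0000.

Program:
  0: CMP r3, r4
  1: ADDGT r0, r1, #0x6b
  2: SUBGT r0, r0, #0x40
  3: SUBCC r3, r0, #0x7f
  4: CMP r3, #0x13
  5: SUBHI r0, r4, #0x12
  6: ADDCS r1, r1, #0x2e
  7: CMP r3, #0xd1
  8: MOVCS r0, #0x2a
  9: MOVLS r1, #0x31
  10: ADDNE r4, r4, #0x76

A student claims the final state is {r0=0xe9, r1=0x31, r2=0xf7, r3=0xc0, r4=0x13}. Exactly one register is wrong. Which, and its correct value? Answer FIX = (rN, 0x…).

FIX = (r0, 0x8b)

0: ✓ CMP  NZCV=0010
1: ✓ ADDGT  r0←0x75
2: ✓ SUBGT  r0←0x35
3: · SUBCC
4: ✓ CMP  NZCV=1010
5: ✓ SUBHI  r0←0x8b
6: ✓ ADDCS  r1←0x38
7: ✓ CMP  NZCV=1000
8: · MOVCS
9: ✓ MOVLS  r1←0x31
10: ✓ ADDNE  r4←0x13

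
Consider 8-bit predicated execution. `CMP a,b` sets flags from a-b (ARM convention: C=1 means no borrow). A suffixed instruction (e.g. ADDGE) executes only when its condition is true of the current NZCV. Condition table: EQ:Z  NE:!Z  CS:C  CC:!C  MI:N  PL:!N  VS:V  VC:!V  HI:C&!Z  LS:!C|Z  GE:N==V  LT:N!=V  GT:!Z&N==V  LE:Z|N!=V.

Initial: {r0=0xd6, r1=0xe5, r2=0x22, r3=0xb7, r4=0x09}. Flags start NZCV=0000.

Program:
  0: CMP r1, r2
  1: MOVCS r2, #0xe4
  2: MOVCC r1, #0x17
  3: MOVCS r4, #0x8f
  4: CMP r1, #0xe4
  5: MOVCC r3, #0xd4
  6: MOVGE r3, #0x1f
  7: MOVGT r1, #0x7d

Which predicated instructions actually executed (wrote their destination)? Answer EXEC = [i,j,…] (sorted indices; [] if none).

EXEC = [1,3,6,7]

0: ✓ CMP  NZCV=1010
1: ✓ MOVCS  r2←0xe4
2: · MOVCC
3: ✓ MOVCS  r4←0x8f
4: ✓ CMP  NZCV=0010
5: · MOVCC
6: ✓ MOVGE  r3←0x1f
7: ✓ MOVGT  r1←0x7d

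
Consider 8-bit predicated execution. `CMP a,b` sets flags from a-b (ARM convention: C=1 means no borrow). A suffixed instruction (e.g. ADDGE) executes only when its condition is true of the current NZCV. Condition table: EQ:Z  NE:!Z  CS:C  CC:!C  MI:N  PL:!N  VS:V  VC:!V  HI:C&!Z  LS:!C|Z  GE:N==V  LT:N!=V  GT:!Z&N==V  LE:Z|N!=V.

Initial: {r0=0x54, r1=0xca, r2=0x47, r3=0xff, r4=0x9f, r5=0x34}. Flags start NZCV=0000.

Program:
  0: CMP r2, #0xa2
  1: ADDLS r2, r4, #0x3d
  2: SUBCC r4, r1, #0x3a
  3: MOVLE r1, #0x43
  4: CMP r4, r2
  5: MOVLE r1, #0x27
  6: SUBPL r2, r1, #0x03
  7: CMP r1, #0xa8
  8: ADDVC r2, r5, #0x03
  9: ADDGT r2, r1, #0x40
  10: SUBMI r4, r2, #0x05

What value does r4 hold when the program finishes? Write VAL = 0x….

[0] flags=1001 → (cmp)
[1] flags=1001 LS?T → r2=0xdc
[2] flags=1001 CC?T → r4=0x90
[3] flags=1001 LE?F → skip
[4] flags=1000 → (cmp)
[5] flags=1000 LE?T → r1=0x27
[6] flags=1000 PL?F → skip
[7] flags=0000 → (cmp)
[8] flags=0000 VC?T → r2=0x37
[9] flags=0000 GT?T → r2=0x67
[10] flags=0000 MI?F → skip

VAL = 0x90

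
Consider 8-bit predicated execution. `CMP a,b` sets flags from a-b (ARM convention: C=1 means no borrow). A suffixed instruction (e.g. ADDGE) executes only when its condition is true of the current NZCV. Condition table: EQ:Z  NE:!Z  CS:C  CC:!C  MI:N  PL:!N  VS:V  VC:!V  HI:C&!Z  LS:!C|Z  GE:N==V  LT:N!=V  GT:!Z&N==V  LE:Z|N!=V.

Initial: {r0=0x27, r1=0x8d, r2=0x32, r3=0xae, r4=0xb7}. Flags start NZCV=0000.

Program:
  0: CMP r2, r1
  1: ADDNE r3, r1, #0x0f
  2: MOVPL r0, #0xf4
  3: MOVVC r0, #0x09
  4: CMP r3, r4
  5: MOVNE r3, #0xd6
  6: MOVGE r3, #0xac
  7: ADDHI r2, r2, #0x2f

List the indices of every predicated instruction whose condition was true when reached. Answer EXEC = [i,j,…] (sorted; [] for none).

0: ✓ CMP  NZCV=1001
1: ✓ ADDNE  r3←0x9c
2: · MOVPL
3: · MOVVC
4: ✓ CMP  NZCV=1000
5: ✓ MOVNE  r3←0xd6
6: · MOVGE
7: · ADDHI

EXEC = [1,5]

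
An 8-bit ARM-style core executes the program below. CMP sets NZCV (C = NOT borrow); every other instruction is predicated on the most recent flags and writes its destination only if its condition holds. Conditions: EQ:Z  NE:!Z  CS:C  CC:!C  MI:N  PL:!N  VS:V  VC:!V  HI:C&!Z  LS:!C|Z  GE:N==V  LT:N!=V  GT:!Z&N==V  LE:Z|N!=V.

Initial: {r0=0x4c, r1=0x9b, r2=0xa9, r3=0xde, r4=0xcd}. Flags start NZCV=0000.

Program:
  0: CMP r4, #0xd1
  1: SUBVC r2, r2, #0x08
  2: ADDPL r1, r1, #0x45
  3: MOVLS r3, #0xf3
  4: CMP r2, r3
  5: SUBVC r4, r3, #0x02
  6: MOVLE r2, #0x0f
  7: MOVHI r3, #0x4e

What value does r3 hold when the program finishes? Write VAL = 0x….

VAL = 0xf3

0: ✓ CMP  NZCV=1000
1: ✓ SUBVC  r2←0xa1
2: · ADDPL
3: ✓ MOVLS  r3←0xf3
4: ✓ CMP  NZCV=1000
5: ✓ SUBVC  r4←0xf1
6: ✓ MOVLE  r2←0x0f
7: · MOVHI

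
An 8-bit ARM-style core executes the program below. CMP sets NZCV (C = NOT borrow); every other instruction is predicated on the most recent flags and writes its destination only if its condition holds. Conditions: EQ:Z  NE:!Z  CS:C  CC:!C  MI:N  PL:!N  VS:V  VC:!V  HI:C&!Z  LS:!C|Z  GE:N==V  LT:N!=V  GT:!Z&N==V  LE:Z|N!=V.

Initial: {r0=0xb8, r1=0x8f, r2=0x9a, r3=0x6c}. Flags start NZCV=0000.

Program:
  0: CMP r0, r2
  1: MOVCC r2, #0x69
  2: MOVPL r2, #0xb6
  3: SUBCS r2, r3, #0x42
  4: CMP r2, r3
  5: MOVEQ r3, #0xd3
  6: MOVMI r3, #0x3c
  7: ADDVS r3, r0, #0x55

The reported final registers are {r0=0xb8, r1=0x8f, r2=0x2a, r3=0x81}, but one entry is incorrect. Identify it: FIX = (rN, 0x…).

[0] flags=0010 → (cmp)
[1] flags=0010 CC?F → skip
[2] flags=0010 PL?T → r2=0xb6
[3] flags=0010 CS?T → r2=0x2a
[4] flags=1000 → (cmp)
[5] flags=1000 EQ?F → skip
[6] flags=1000 MI?T → r3=0x3c
[7] flags=1000 VS?F → skip

FIX = (r3, 0x3c)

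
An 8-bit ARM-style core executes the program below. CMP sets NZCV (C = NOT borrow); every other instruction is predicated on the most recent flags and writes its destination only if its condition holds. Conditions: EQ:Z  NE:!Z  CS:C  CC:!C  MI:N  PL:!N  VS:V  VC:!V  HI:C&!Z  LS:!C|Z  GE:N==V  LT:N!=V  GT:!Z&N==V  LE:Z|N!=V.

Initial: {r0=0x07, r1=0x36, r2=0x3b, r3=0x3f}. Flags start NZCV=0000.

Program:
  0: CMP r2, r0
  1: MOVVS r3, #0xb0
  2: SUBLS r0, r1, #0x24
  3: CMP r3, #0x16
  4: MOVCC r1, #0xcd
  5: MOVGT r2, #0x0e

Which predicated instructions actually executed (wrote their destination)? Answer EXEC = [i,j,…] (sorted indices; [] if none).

EXEC = [5]

[0] flags=0010 → (cmp)
[1] flags=0010 VS?F → skip
[2] flags=0010 LS?F → skip
[3] flags=0010 → (cmp)
[4] flags=0010 CC?F → skip
[5] flags=0010 GT?T → r2=0x0e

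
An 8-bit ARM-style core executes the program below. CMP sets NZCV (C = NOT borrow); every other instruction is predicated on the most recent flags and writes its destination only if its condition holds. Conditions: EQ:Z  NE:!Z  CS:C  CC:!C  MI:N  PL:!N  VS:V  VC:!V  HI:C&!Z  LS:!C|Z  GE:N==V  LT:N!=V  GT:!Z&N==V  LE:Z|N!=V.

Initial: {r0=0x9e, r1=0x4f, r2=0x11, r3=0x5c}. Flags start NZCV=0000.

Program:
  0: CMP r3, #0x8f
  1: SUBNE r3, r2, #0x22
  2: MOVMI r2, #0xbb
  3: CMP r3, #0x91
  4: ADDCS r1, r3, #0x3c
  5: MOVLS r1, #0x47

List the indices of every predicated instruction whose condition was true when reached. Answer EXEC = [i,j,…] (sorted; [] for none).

EXEC = [1,2,4]

[0] flags=1001 → (cmp)
[1] flags=1001 NE?T → r3=0xef
[2] flags=1001 MI?T → r2=0xbb
[3] flags=0010 → (cmp)
[4] flags=0010 CS?T → r1=0x2b
[5] flags=0010 LS?F → skip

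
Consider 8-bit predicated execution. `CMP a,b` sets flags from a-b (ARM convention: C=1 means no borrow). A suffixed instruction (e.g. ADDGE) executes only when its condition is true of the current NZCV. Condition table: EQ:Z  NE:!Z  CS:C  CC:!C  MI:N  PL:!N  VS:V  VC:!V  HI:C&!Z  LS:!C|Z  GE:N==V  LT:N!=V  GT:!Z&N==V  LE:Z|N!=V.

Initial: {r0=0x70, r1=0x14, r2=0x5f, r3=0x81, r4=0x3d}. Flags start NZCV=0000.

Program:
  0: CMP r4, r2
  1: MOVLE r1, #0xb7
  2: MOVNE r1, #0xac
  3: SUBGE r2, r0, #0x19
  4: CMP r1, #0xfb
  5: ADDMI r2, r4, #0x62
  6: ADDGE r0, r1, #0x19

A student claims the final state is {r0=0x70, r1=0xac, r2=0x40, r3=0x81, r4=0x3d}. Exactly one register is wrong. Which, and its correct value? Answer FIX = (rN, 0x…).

0: ✓ CMP  NZCV=1000
1: ✓ MOVLE  r1←0xb7
2: ✓ MOVNE  r1←0xac
3: · SUBGE
4: ✓ CMP  NZCV=1000
5: ✓ ADDMI  r2←0x9f
6: · ADDGE

FIX = (r2, 0x9f)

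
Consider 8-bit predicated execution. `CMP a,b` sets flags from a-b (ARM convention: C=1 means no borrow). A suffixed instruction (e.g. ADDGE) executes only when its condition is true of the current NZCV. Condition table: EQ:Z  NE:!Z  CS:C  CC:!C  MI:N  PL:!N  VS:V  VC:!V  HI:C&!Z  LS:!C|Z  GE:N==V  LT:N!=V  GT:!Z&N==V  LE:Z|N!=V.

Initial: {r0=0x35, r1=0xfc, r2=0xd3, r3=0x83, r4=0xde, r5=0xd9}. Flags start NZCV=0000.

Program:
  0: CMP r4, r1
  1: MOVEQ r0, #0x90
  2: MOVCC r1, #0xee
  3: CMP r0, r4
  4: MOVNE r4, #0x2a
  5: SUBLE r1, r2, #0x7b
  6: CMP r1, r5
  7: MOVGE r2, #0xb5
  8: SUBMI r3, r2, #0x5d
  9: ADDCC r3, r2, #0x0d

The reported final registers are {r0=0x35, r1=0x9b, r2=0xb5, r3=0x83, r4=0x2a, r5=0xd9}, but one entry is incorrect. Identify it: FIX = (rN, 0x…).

FIX = (r1, 0xee)

[0] flags=1000 → (cmp)
[1] flags=1000 EQ?F → skip
[2] flags=1000 CC?T → r1=0xee
[3] flags=0000 → (cmp)
[4] flags=0000 NE?T → r4=0x2a
[5] flags=0000 LE?F → skip
[6] flags=0010 → (cmp)
[7] flags=0010 GE?T → r2=0xb5
[8] flags=0010 MI?F → skip
[9] flags=0010 CC?F → skip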